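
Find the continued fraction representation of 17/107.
[0; 6, 3, 2, 2]

Euclidean algorithm steps:
17 = 0 × 107 + 17
107 = 6 × 17 + 5
17 = 3 × 5 + 2
5 = 2 × 2 + 1
2 = 2 × 1 + 0
Continued fraction: [0; 6, 3, 2, 2]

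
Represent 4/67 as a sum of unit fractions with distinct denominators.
1/17 + 1/1139

Greedy algorithm:
4/67: ceiling(67/4) = 17, use 1/17
1/1139: ceiling(1139/1) = 1139, use 1/1139
Result: 4/67 = 1/17 + 1/1139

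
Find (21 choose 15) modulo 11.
1

Using Lucas' theorem:
Write n=21 and k=15 in base 11:
n in base 11: [1, 10]
k in base 11: [1, 4]
C(21,15) mod 11 = ∏ C(n_i, k_i) mod 11
Digit binomials (mod 11): C(1,1) = 1; C(10,4) = 210 ≡ 1
Product: 1 × 1 = 1 ≡ 1 (mod 11)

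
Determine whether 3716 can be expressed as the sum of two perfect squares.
40² + 46² (a=40, b=46)

Factorization: 3716 = 2^2 × 929
By Fermat: n is sum of two squares iff every prime p ≡ 3 (mod 4) appears to even power.
All primes ≡ 3 (mod 4) appear to even power.
Search a = 0, 1, 2, … for 3716 - a² a perfect square: first hit at a = 40: 3716 - 1600 = 2116 = 46².
3716 = 40² + 46² = 1600 + 2116 ✓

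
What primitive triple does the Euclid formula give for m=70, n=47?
(2691, 6580, 7109)

Euclid's formula: a = m² - n², b = 2mn, c = m² + n²
m = 70, n = 47
a = 70² - 47² = 4900 - 2209 = 2691
b = 2 × 70 × 47 = 6580
c = 70² + 47² = 4900 + 2209 = 7109
Verification: 2691² + 6580² = 7241481 + 43296400 = 50537881 = 7109² ✓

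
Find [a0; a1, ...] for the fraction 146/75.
[1; 1, 17, 1, 3]

Euclidean algorithm steps:
146 = 1 × 75 + 71
75 = 1 × 71 + 4
71 = 17 × 4 + 3
4 = 1 × 3 + 1
3 = 3 × 1 + 0
Continued fraction: [1; 1, 17, 1, 3]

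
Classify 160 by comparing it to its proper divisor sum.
abundant

Proper divisors of 160: sum = 1 + 2 + 4 + 5 + 8 + 10 + 16 + 20 + 32 + 40 + 80 = 218
Since 218 > 160, 160 is abundant.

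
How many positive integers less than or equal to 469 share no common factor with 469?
396

469 = 7 × 67
φ(n) = n × ∏(1 - 1/p) for each prime p dividing n
φ(469) = 469 × (1 - 1/7) × (1 - 1/67) = 396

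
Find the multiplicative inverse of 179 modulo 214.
55

gcd(179, 214) = 1, so the inverse exists.
Extended Euclidean algorithm on (214, 179):
214 = 1 × 179 + 35  ⟹  35 = (1)·214 + (-1)·179
179 = 5 × 35 + 4  ⟹  4 = (-5)·214 + (6)·179
35 = 8 × 4 + 3  ⟹  3 = (41)·214 + (-49)·179
4 = 1 × 3 + 1  ⟹  1 = (-46)·214 + (55)·179
So (55)·179 ≡ 1 (mod 214), i.e. 179^(-1) ≡ 55 (mod 214).
Check: 179 × 55 = 9845 ≡ 1 (mod 214)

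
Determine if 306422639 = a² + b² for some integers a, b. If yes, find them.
Not possible

Factorization: 306422639 = 89 × 151^3
By Fermat: n is sum of two squares iff every prime p ≡ 3 (mod 4) appears to even power.
Prime(s) ≡ 3 (mod 4) with odd exponent: [(151, 3)]
Therefore 306422639 cannot be expressed as a² + b².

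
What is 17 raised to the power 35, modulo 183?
101

Repeated squaring. Binary of 35 = 100011.
17^1 ≡ 17 (mod 183); 17^2 ≡ 106 (mod 183); 17^4 ≡ 73 (mod 183); 17^8 ≡ 22 (mod 183); 17^16 ≡ 118 (mod 183); 17^32 ≡ 16 (mod 183)
17^35 = 17^1 × 17^2 × 17^32 ≡ 101 (mod 183)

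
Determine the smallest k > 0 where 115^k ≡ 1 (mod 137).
17

137 is prime, so ord(115) divides φ(137) = 136.
Divisors of 136: 1, 2, 4, 8, 17, 34, 68, 136.
Repeated squaring: 115^1 ≡ 115, 115^2 ≡ 73, 115^4 ≡ 123, 115^8 ≡ 59, 115^16 ≡ 56, 115^32 ≡ 122, 115^64 ≡ 88, 115^128 ≡ 72 (mod 137).
Test 115^d mod 137 for each divisor d in increasing order:
115^1 ≡ 115
115^2 ≡ 73
115^4 ≡ 123
115^8 ≡ 59
115^17 = 115^16·115^1 ≡ 1  ← first divisor giving 1
The order is 17.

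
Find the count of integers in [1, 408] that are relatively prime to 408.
128

408 = 2^3 × 3 × 17
φ(n) = n × ∏(1 - 1/p) for each prime p dividing n
φ(408) = 408 × (1 - 1/2) × (1 - 1/3) × (1 - 1/17) = 128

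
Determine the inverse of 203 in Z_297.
218

gcd(203, 297) = 1, so the inverse exists.
Extended Euclidean algorithm on (297, 203):
297 = 1 × 203 + 94  ⟹  94 = (1)·297 + (-1)·203
203 = 2 × 94 + 15  ⟹  15 = (-2)·297 + (3)·203
94 = 6 × 15 + 4  ⟹  4 = (13)·297 + (-19)·203
15 = 3 × 4 + 3  ⟹  3 = (-41)·297 + (60)·203
4 = 1 × 3 + 1  ⟹  1 = (54)·297 + (-79)·203
So (-79)·203 ≡ 1 (mod 297), i.e. 203^(-1) ≡ -79 ≡ 218 (mod 297).
Check: 203 × 218 = 44254 ≡ 1 (mod 297)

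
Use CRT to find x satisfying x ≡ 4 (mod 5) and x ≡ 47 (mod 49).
194

Using Chinese Remainder Theorem:
M = 5 × 49 = 245
M1 = 49, M2 = 5
y1 = 49^(-1) mod 5 = 4
y2 = 5^(-1) mod 49 = 10
x = (4×49×4 + 47×5×10) mod 245 = 194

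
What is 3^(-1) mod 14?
5

gcd(3, 14) = 1, so the inverse exists.
Extended Euclidean algorithm on (14, 3):
14 = 4 × 3 + 2  ⟹  2 = (1)·14 + (-4)·3
3 = 1 × 2 + 1  ⟹  1 = (-1)·14 + (5)·3
So (5)·3 ≡ 1 (mod 14), i.e. 3^(-1) ≡ 5 (mod 14).
Check: 3 × 5 = 15 ≡ 1 (mod 14)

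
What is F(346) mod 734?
95

Matrix identity: Q^n = [[F_(n+1), F_n], [F_n, F_(n-1)]] with Q = [[1,1],[1,0]].
n = 346 = 101011010₂. Square-and-multiply, entries mod 734:
Q^1 = [[1,1],[1,0]]
Q^2 = (Q^1)² = [[2,1],[1,1]]
Q^5 = (Q^2)²·Q = [[8,5],[5,3]]
Q^10 = (Q^5)² = [[89,55],[55,34]]
Q^21 = (Q^10)²·Q = [[95,670],[670,159]]
Q^43 = (Q^21)²·Q = [[535,643],[643,626]]
Q^86 = (Q^43)² = [[172,45],[45,127]]
Q^173 = (Q^86)²·Q = [[290,47],[47,243]]
Q^346 = (Q^173)² = [[431,95],[95,336]]
F_346 mod 734 = Q^346[0][1] = 95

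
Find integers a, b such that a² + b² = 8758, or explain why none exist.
Not possible

Factorization: 8758 = 2 × 29 × 151
By Fermat: n is sum of two squares iff every prime p ≡ 3 (mod 4) appears to even power.
Prime(s) ≡ 3 (mod 4) with odd exponent: [(151, 1)]
Therefore 8758 cannot be expressed as a² + b².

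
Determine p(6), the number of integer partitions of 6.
11

p(n) counts ways to write n as a sum of positive integers (order ignored).
Examples: 6; 5 + 1; 4 + 2; 4 + 1 + 1; 3 + 3; ... (11 total)
p(6) = 11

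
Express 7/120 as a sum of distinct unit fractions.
1/18 + 1/360

Greedy algorithm:
7/120: ceiling(120/7) = 18, use 1/18
1/360: ceiling(360/1) = 360, use 1/360
Result: 7/120 = 1/18 + 1/360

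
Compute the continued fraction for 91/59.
[1; 1, 1, 5, 2, 2]

Euclidean algorithm steps:
91 = 1 × 59 + 32
59 = 1 × 32 + 27
32 = 1 × 27 + 5
27 = 5 × 5 + 2
5 = 2 × 2 + 1
2 = 2 × 1 + 0
Continued fraction: [1; 1, 1, 5, 2, 2]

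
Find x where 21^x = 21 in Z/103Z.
1

Baby-step giant-step with step n = ⌈√103⌉ = 11.
Baby steps 21^j mod 103 (j:value) for j=0..10: 0:1, 1:21, 2:29, 3:94, 4:17, 5:48, 6:81, 7:53, 8:83, 9:95, 10:38.
h = 21 is already in the table at j=1, so x = 1.
Check: 21^1 ≡ 21 (mod 103).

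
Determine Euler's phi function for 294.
84

294 = 2 × 3 × 7^2
φ(n) = n × ∏(1 - 1/p) for each prime p dividing n
φ(294) = 294 × (1 - 1/2) × (1 - 1/3) × (1 - 1/7) = 84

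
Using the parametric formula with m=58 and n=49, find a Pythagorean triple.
(963, 5684, 5765)

Euclid's formula: a = m² - n², b = 2mn, c = m² + n²
m = 58, n = 49
a = 58² - 49² = 3364 - 2401 = 963
b = 2 × 58 × 49 = 5684
c = 58² + 49² = 3364 + 2401 = 5765
Verification: 963² + 5684² = 927369 + 32307856 = 33235225 = 5765² ✓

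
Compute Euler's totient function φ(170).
64

170 = 2 × 5 × 17
φ(n) = n × ∏(1 - 1/p) for each prime p dividing n
φ(170) = 170 × (1 - 1/2) × (1 - 1/5) × (1 - 1/17) = 64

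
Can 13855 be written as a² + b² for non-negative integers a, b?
Not possible

Factorization: 13855 = 5 × 17 × 163
By Fermat: n is sum of two squares iff every prime p ≡ 3 (mod 4) appears to even power.
Prime(s) ≡ 3 (mod 4) with odd exponent: [(163, 1)]
Therefore 13855 cannot be expressed as a² + b².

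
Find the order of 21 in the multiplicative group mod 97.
96

97 is prime, so ord(21) divides φ(97) = 96.
Divisors of 96: 1, 2, 3, 4, 6, 8, 12, 16, 24, 32, 48, 96.
Repeated squaring: 21^1 ≡ 21, 21^2 ≡ 53, 21^4 ≡ 93, 21^8 ≡ 16, 21^16 ≡ 62, 21^32 ≡ 61, 21^64 ≡ 35 (mod 97).
Test 21^d mod 97 for each divisor d in increasing order:
21^1 ≡ 21
21^2 ≡ 53
21^3 = 21^2·21^1 ≡ 46
21^4 ≡ 93
21^6 = 21^4·21^2 ≡ 79
21^8 ≡ 16
21^12 = 21^8·21^4 ≡ 33
21^16 ≡ 62
21^24 = 21^16·21^8 ≡ 22
21^32 ≡ 61
21^48 = 21^32·21^16 ≡ 96
21^96 = 21^64·21^32 ≡ 1  ← first divisor giving 1
The order is 96.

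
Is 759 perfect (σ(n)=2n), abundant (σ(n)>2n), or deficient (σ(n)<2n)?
deficient

Proper divisors of 759: sum = 1 + 3 + 11 + 23 + 33 + 69 + 253 = 393
Since 393 < 759, 759 is deficient.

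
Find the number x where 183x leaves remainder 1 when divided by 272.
55

gcd(183, 272) = 1, so the inverse exists.
Extended Euclidean algorithm on (272, 183):
272 = 1 × 183 + 89  ⟹  89 = (1)·272 + (-1)·183
183 = 2 × 89 + 5  ⟹  5 = (-2)·272 + (3)·183
89 = 17 × 5 + 4  ⟹  4 = (35)·272 + (-52)·183
5 = 1 × 4 + 1  ⟹  1 = (-37)·272 + (55)·183
So (55)·183 ≡ 1 (mod 272), i.e. 183^(-1) ≡ 55 (mod 272).
Check: 183 × 55 = 10065 ≡ 1 (mod 272)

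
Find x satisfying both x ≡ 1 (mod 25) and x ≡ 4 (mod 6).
76

Using Chinese Remainder Theorem:
M = 25 × 6 = 150
M1 = 6, M2 = 25
y1 = 6^(-1) mod 25 = 21
y2 = 25^(-1) mod 6 = 1
x = (1×6×21 + 4×25×1) mod 150 = 76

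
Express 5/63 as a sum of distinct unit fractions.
1/13 + 1/410 + 1/335790

Greedy algorithm:
5/63: ceiling(63/5) = 13, use 1/13
2/819: ceiling(819/2) = 410, use 1/410
1/335790: ceiling(335790/1) = 335790, use 1/335790
Result: 5/63 = 1/13 + 1/410 + 1/335790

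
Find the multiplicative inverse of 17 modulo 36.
17

gcd(17, 36) = 1, so the inverse exists.
Extended Euclidean algorithm on (36, 17):
36 = 2 × 17 + 2  ⟹  2 = (1)·36 + (-2)·17
17 = 8 × 2 + 1  ⟹  1 = (-8)·36 + (17)·17
So (17)·17 ≡ 1 (mod 36), i.e. 17^(-1) ≡ 17 (mod 36).
Check: 17 × 17 = 289 ≡ 1 (mod 36)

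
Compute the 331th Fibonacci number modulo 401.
289

Matrix identity: Q^n = [[F_(n+1), F_n], [F_n, F_(n-1)]] with Q = [[1,1],[1,0]].
n = 331 = 101001011₂. Square-and-multiply, entries mod 401:
Q^1 = [[1,1],[1,0]]
Q^2 = (Q^1)² = [[2,1],[1,1]]
Q^5 = (Q^2)²·Q = [[8,5],[5,3]]
Q^10 = (Q^5)² = [[89,55],[55,34]]
Q^20 = (Q^10)² = [[119,349],[349,171]]
Q^41 = (Q^20)²·Q = [[181,23],[23,158]]
Q^82 = (Q^41)² = [[7,178],[178,230]]
Q^165 = (Q^82)²·Q = [[135,54],[54,81]]
Q^331 = (Q^165)²·Q = [[324,289],[289,35]]
F_331 mod 401 = Q^331[0][1] = 289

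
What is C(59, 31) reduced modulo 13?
9

Using Lucas' theorem:
Write n=59 and k=31 in base 13:
n in base 13: [4, 7]
k in base 13: [2, 5]
C(59,31) mod 13 = ∏ C(n_i, k_i) mod 13
Digit binomials (mod 13): C(4,2) = 6; C(7,5) = 21 ≡ 8
Product: 6 × 8 = 48 ≡ 9 (mod 13)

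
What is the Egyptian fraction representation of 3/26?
1/9 + 1/234

Greedy algorithm:
3/26: ceiling(26/3) = 9, use 1/9
1/234: ceiling(234/1) = 234, use 1/234
Result: 3/26 = 1/9 + 1/234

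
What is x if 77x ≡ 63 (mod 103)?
x ≡ 57 (mod 103)

gcd(77, 103) = 1, which divides 63, so solutions exist.
Find 77^(-1) mod 103 by the extended Euclidean algorithm:
103 = 1 × 77 + 26  ⟹  26 = (1)·103 + (-1)·77
77 = 2 × 26 + 25  ⟹  25 = (-2)·103 + (3)·77
26 = 1 × 25 + 1  ⟹  1 = (3)·103 + (-4)·77
So (-4)·77 ≡ 1 (mod 103), i.e. 77^(-1) ≡ -4 ≡ 99 (mod 103).
x ≡ 99 × 63 = 6237 ≡ 57 (mod 103).
Check: 77 × 57 = 4389 ≡ 63 (mod 103).
Unique solution: x ≡ 57 (mod 103)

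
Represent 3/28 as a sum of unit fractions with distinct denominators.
1/10 + 1/140

Greedy algorithm:
3/28: ceiling(28/3) = 10, use 1/10
1/140: ceiling(140/1) = 140, use 1/140
Result: 3/28 = 1/10 + 1/140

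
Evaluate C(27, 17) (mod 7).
4

Using Lucas' theorem:
Write n=27 and k=17 in base 7:
n in base 7: [3, 6]
k in base 7: [2, 3]
C(27,17) mod 7 = ∏ C(n_i, k_i) mod 7
Digit binomials (mod 7): C(3,2) = 3; C(6,3) = 20 ≡ 6
Product: 3 × 6 = 18 ≡ 4 (mod 7)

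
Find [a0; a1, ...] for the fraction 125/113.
[1; 9, 2, 2, 2]

Euclidean algorithm steps:
125 = 1 × 113 + 12
113 = 9 × 12 + 5
12 = 2 × 5 + 2
5 = 2 × 2 + 1
2 = 2 × 1 + 0
Continued fraction: [1; 9, 2, 2, 2]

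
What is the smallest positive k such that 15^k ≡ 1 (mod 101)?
100

101 is prime, so ord(15) divides φ(101) = 100.
Divisors of 100: 1, 2, 4, 5, 10, 20, 25, 50, 100.
Repeated squaring: 15^1 ≡ 15, 15^2 ≡ 23, 15^4 ≡ 24, 15^8 ≡ 71, 15^16 ≡ 92, 15^32 ≡ 81, 15^64 ≡ 97 (mod 101).
Test 15^d mod 101 for each divisor d in increasing order:
15^1 ≡ 15
15^2 ≡ 23
15^4 ≡ 24
15^5 = 15^4·15^1 ≡ 57
15^10 = 15^8·15^2 ≡ 17
15^20 = 15^16·15^4 ≡ 87
15^25 = 15^16·15^8·15^1 ≡ 10
15^50 = 15^32·15^16·15^2 ≡ 100
15^100 = 15^64·15^32·15^4 ≡ 1  ← first divisor giving 1
The order is 100.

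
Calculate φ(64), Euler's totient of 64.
32

64 = 2^6
φ(n) = n × ∏(1 - 1/p) for each prime p dividing n
φ(64) = 64 × (1 - 1/2) = 32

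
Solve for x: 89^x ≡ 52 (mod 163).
23

Baby-step giant-step with step n = ⌈√163⌉ = 13.
Baby steps 89^j mod 163 (j:value) for j=0..12: 0:1, 1:89, 2:97, 3:157, 4:118, 5:70, 6:36, 7:107, 8:69, 9:110, 10:10, 11:75, 12:155.
Giant-step multiplier: 89^(-13) ≡ 89^(162-13) = 89^149 ≡ 19 (mod 163).
Giant steps γ_i = 52·19^i mod 163: γ_0=52, γ_1=10 (in table at j=10).
x = i·n + j = 1·13 + 10 = 23.
Check: 89^23 ≡ 52 (mod 163).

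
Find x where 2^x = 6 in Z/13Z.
5

Baby-step giant-step with step n = ⌈√13⌉ = 4.
Baby steps 2^j mod 13 (j:value) for j=0..3: 0:1, 1:2, 2:4, 3:8.
Giant-step multiplier: 2^(-4) ≡ 2^(12-4) = 2^8 ≡ 9 (mod 13).
Giant steps γ_i = 6·9^i mod 13: γ_0=6, γ_1=2 (in table at j=1).
x = i·n + j = 1·4 + 1 = 5.
Check: 2^5 ≡ 6 (mod 13).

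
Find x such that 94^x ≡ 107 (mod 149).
32

Baby-step giant-step with step n = ⌈√149⌉ = 13.
Baby steps 94^j mod 149 (j:value) for j=0..12: 0:1, 1:94, 2:45, 3:58, 4:88, 5:77, 6:86, 7:38, 8:145, 9:71, 10:118, 11:66, 12:95.
Giant-step multiplier: 94^(-13) ≡ 94^(148-13) = 94^135 ≡ 134 (mod 149).
Giant steps γ_i = 107·134^i mod 149: γ_0=107, γ_1=34, γ_2=86 (in table at j=6).
x = i·n + j = 2·13 + 6 = 32.
Check: 94^32 ≡ 107 (mod 149).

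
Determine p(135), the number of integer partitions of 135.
9035836076

p(n) counts ways to write n as a sum of positive integers (order ignored).
Euler's pentagonal recurrence: p(k) = p(k-1) + p(k-2) - p(k-5) - p(k-7) + p(k-12) + p(k-15) - ... (offsets j(3j∓1)/2, signs ++--, p(0)=1, p(<0)=0).
DP table for k = 0..134: p(0)=1, p(1)=1, p(2)=2, p(3)=3, p(4)=5, p(5)=7, p(6)=11, p(7)=15, p(8)=22, p(9)=30, p(10)=42, p(11)=56, p(12)=77, p(13)=101, p(14)=135, p(15)=176, p(16)=231, p(17)=297, p(18)=385, p(19)=490, p(20)=627, p(21)=792, p(22)=1002, p(23)=1255, p(24)=1575, p(25)=1958, p(26)=2436, p(27)=3010, p(28)=3718, p(29)=4565, p(30)=5604, p(31)=6842, p(32)=8349, p(33)=10143, p(34)=12310, p(35)=14883, p(36)=17977, p(37)=21637, p(38)=26015, p(39)=31185, p(40)=37338, p(41)=44583, p(42)=53174, p(43)=63261, p(44)=75175, p(45)=89134, p(46)=105558, p(47)=124754, p(48)=147273, p(49)=173525, p(50)=204226, p(51)=239943, p(52)=281589, p(53)=329931, p(54)=386155, p(55)=451276, p(56)=526823, p(57)=614154, p(58)=715220, p(59)=831820, p(60)=966467, p(61)=1121505, p(62)=1300156, p(63)=1505499, p(64)=1741630, p(65)=2012558, p(66)=2323520, p(67)=2679689, p(68)=3087735, p(69)=3554345, p(70)=4087968, p(71)=4697205, p(72)=5392783, p(73)=6185689, p(74)=7089500, p(75)=8118264, p(76)=9289091, p(77)=10619863, p(78)=12132164, p(79)=13848650, p(80)=15796476, p(81)=18004327, p(82)=20506255, p(83)=23338469, p(84)=26543660, p(85)=30167357, p(86)=34262962, p(87)=38887673, p(88)=44108109, p(89)=49995925, p(90)=56634173, p(91)=64112359, p(92)=72533807, p(93)=82010177, p(94)=92669720, p(95)=104651419, p(96)=118114304, p(97)=133230930, p(98)=150198136, p(99)=169229875, p(100)=190569292, p(101)=214481126, p(102)=241265379, p(103)=271248950, p(104)=304801365, p(105)=342325709, p(106)=384276336, p(107)=431149389, p(108)=483502844, p(109)=541946240, p(110)=607163746, p(111)=679903203, p(112)=761002156, p(113)=851376628, p(114)=952050665, p(115)=1064144451, p(116)=1188908248, p(117)=1327710076, p(118)=1482074143, p(119)=1653668665, p(120)=1844349560, p(121)=2056148051, p(122)=2291320912, p(123)=2552338241, p(124)=2841940500, p(125)=3163127352, p(126)=3519222692, p(127)=3913864295, p(128)=4351078600, p(129)=4835271870, p(130)=5371315400, p(131)=5964539504, p(132)=6620830889, p(133)=7346629512, p(134)=8149040695.
Final step: p(135) = p(134) + p(133) - p(130) - p(128) + p(123) + p(120) - p(113) - p(109) + p(100) + p(95) - p(84) - p(78) + p(65) + p(58) - p(43) - p(35) + p(18) + p(9)
= 8149040695 + 7346629512 - 5371315400 - 4351078600 + 2552338241 + 1844349560 - 851376628 - 541946240 + 190569292 + 104651419 - 26543660 - 12132164 + 2012558 + 715220 - 63261 - 14883 + 385 + 30
= 9035836076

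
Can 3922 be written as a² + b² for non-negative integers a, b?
21² + 59² (a=21, b=59)

Factorization: 3922 = 2 × 37 × 53
By Fermat: n is sum of two squares iff every prime p ≡ 3 (mod 4) appears to even power.
All primes ≡ 3 (mod 4) appear to even power.
Search a = 0, 1, 2, … for 3922 - a² a perfect square: first hit at a = 21: 3922 - 441 = 3481 = 59².
3922 = 21² + 59² = 441 + 3481 ✓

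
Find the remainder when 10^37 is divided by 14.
10

Repeated squaring. Binary of 37 = 100101.
10^1 ≡ 10 (mod 14); 10^2 ≡ 2 (mod 14); 10^4 ≡ 4 (mod 14); 10^8 ≡ 2 (mod 14); 10^16 ≡ 4 (mod 14); 10^32 ≡ 2 (mod 14)
10^37 = 10^1 × 10^4 × 10^32 ≡ 10 (mod 14)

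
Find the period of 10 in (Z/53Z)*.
13

53 is prime, so ord(10) divides φ(53) = 52.
Divisors of 52: 1, 2, 4, 13, 26, 52.
Repeated squaring: 10^1 ≡ 10, 10^2 ≡ 47, 10^4 ≡ 36, 10^8 ≡ 24, 10^16 ≡ 46, 10^32 ≡ 49 (mod 53).
Test 10^d mod 53 for each divisor d in increasing order:
10^1 ≡ 10
10^2 ≡ 47
10^4 ≡ 36
10^13 = 10^8·10^4·10^1 ≡ 1  ← first divisor giving 1
The order is 13.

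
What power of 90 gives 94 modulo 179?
141

Baby-step giant-step with step n = ⌈√179⌉ = 14.
Baby steps 90^j mod 179 (j:value) for j=0..13: 0:1, 1:90, 2:45, 3:112, 4:56, 5:28, 6:14, 7:7, 8:93, 9:136, 10:68, 11:34, 12:17, 13:98.
Giant-step multiplier: 90^(-14) ≡ 90^(178-14) = 90^164 ≡ 95 (mod 179).
Giant steps γ_i = 94·95^i mod 179: γ_0=94, γ_1=159, γ_2=69, γ_3=111, γ_4=163, γ_5=91, γ_6=53, γ_7=23, γ_8=37, γ_9=114, γ_10=90 (in table at j=1).
x = i·n + j = 10·14 + 1 = 141.
Check: 90^141 ≡ 94 (mod 179).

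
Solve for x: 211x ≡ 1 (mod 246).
7

gcd(211, 246) = 1, so the inverse exists.
Extended Euclidean algorithm on (246, 211):
246 = 1 × 211 + 35  ⟹  35 = (1)·246 + (-1)·211
211 = 6 × 35 + 1  ⟹  1 = (-6)·246 + (7)·211
So (7)·211 ≡ 1 (mod 246), i.e. 211^(-1) ≡ 7 (mod 246).
Check: 211 × 7 = 1477 ≡ 1 (mod 246)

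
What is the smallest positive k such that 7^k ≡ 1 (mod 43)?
6

43 is prime, so ord(7) divides φ(43) = 42.
Divisors of 42: 1, 2, 3, 6, 7, 14, 21, 42.
Repeated squaring: 7^1 ≡ 7, 7^2 ≡ 6, 7^4 ≡ 36, 7^8 ≡ 6, 7^16 ≡ 36, 7^32 ≡ 6 (mod 43).
Test 7^d mod 43 for each divisor d in increasing order:
7^1 ≡ 7
7^2 ≡ 6
7^3 = 7^2·7^1 ≡ 42
7^6 = 7^4·7^2 ≡ 1  ← first divisor giving 1
The order is 6.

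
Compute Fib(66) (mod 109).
74

Matrix identity: Q^n = [[F_(n+1), F_n], [F_n, F_(n-1)]] with Q = [[1,1],[1,0]].
n = 66 = 1000010₂. Square-and-multiply, entries mod 109:
Q^1 = [[1,1],[1,0]]
Q^2 = (Q^1)² = [[2,1],[1,1]]
Q^4 = (Q^2)² = [[5,3],[3,2]]
Q^8 = (Q^4)² = [[34,21],[21,13]]
Q^16 = (Q^8)² = [[71,6],[6,65]]
Q^33 = (Q^16)²·Q = [[7,63],[63,53]]
Q^66 = (Q^33)² = [[94,74],[74,20]]
F_66 mod 109 = Q^66[0][1] = 74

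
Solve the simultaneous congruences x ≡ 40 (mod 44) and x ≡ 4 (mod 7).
172

Using Chinese Remainder Theorem:
M = 44 × 7 = 308
M1 = 7, M2 = 44
y1 = 7^(-1) mod 44 = 19
y2 = 44^(-1) mod 7 = 4
x = (40×7×19 + 4×44×4) mod 308 = 172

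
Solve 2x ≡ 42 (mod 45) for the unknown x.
x ≡ 21 (mod 45)

gcd(2, 45) = 1, which divides 42, so solutions exist.
Find 2^(-1) mod 45 by the extended Euclidean algorithm:
45 = 22 × 2 + 1  ⟹  1 = (1)·45 + (-22)·2
So (-22)·2 ≡ 1 (mod 45), i.e. 2^(-1) ≡ -22 ≡ 23 (mod 45).
x ≡ 23 × 42 = 966 ≡ 21 (mod 45).
Check: 2 × 21 = 42 ≡ 42 (mod 45).
Unique solution: x ≡ 21 (mod 45)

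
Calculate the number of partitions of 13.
101

p(n) counts ways to write n as a sum of positive integers (order ignored).
Euler's pentagonal recurrence: p(k) = p(k-1) + p(k-2) - p(k-5) - p(k-7) + p(k-12) + p(k-15) - ... (offsets j(3j∓1)/2, signs ++--, p(0)=1, p(<0)=0).
DP table for k = 0..12: p(0)=1, p(1)=1, p(2)=2, p(3)=3, p(4)=5, p(5)=7, p(6)=11, p(7)=15, p(8)=22, p(9)=30, p(10)=42, p(11)=56, p(12)=77.
Final step: p(13) = p(12) + p(11) - p(8) - p(6) + p(1)
= 77 + 56 - 22 - 11 + 1
= 101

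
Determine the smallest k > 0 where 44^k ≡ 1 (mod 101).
20

101 is prime, so ord(44) divides φ(101) = 100.
Divisors of 100: 1, 2, 4, 5, 10, 20, 25, 50, 100.
Repeated squaring: 44^1 ≡ 44, 44^2 ≡ 17, 44^4 ≡ 87, 44^8 ≡ 95, 44^16 ≡ 36, 44^32 ≡ 84, 44^64 ≡ 87 (mod 101).
Test 44^d mod 101 for each divisor d in increasing order:
44^1 ≡ 44
44^2 ≡ 17
44^4 ≡ 87
44^5 = 44^4·44^1 ≡ 91
44^10 = 44^8·44^2 ≡ 100
44^20 = 44^16·44^4 ≡ 1  ← first divisor giving 1
The order is 20.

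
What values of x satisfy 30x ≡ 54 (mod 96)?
x ≡ 5 (mod 16)

gcd(30, 96) = 6, which divides 54, so solutions exist.
Divide through by 6: 5x ≡ 9 (mod 16).
Find 5^(-1) mod 16 by the extended Euclidean algorithm:
16 = 3 × 5 + 1  ⟹  1 = (1)·16 + (-3)·5
So (-3)·5 ≡ 1 (mod 16), i.e. 5^(-1) ≡ -3 ≡ 13 (mod 16).
x ≡ 13 × 9 = 117 ≡ 5 (mod 16).
Check: 30 × 5 = 150 ≡ 54 (mod 96).
x ≡ 5 (mod 16), giving 6 solutions mod 96.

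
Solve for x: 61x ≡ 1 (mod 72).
13

gcd(61, 72) = 1, so the inverse exists.
Extended Euclidean algorithm on (72, 61):
72 = 1 × 61 + 11  ⟹  11 = (1)·72 + (-1)·61
61 = 5 × 11 + 6  ⟹  6 = (-5)·72 + (6)·61
11 = 1 × 6 + 5  ⟹  5 = (6)·72 + (-7)·61
6 = 1 × 5 + 1  ⟹  1 = (-11)·72 + (13)·61
So (13)·61 ≡ 1 (mod 72), i.e. 61^(-1) ≡ 13 (mod 72).
Check: 61 × 13 = 793 ≡ 1 (mod 72)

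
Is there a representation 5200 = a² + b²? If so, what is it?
4² + 72² (a=4, b=72)

Factorization: 5200 = 2^4 × 5^2 × 13
By Fermat: n is sum of two squares iff every prime p ≡ 3 (mod 4) appears to even power.
All primes ≡ 3 (mod 4) appear to even power.
Search a = 0, 1, 2, … for 5200 - a² a perfect square: first hit at a = 4: 5200 - 16 = 5184 = 72².
5200 = 4² + 72² = 16 + 5184 ✓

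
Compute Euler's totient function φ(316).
156

316 = 2^2 × 79
φ(n) = n × ∏(1 - 1/p) for each prime p dividing n
φ(316) = 316 × (1 - 1/2) × (1 - 1/79) = 156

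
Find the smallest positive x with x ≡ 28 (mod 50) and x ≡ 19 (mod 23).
778

Using Chinese Remainder Theorem:
M = 50 × 23 = 1150
M1 = 23, M2 = 50
y1 = 23^(-1) mod 50 = 37
y2 = 50^(-1) mod 23 = 6
x = (28×23×37 + 19×50×6) mod 1150 = 778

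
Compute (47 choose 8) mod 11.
0

Using Lucas' theorem:
Write n=47 and k=8 in base 11:
n in base 11: [4, 3]
k in base 11: [0, 8]
C(47,8) mod 11 = ∏ C(n_i, k_i) mod 11
Digit binomials (mod 11): C(4,0) = 1; C(3,8) = 0 (k_i > n_i)
Product: 1 × 0 = 0 ≡ 0 (mod 11)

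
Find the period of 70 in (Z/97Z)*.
16

97 is prime, so ord(70) divides φ(97) = 96.
Divisors of 96: 1, 2, 3, 4, 6, 8, 12, 16, 24, 32, 48, 96.
Repeated squaring: 70^1 ≡ 70, 70^2 ≡ 50, 70^4 ≡ 75, 70^8 ≡ 96, 70^16 ≡ 1, 70^32 ≡ 1, 70^64 ≡ 1 (mod 97).
Test 70^d mod 97 for each divisor d in increasing order:
70^1 ≡ 70
70^2 ≡ 50
70^3 = 70^2·70^1 ≡ 8
70^4 ≡ 75
70^6 = 70^4·70^2 ≡ 64
70^8 ≡ 96
70^12 = 70^8·70^4 ≡ 22
70^16 ≡ 1  ← first divisor giving 1
The order is 16.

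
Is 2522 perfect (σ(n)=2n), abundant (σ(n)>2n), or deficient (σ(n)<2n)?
deficient

Proper divisors of 2522: sum = 1 + 2 + 13 + 26 + 97 + 194 + 1261 = 1594
Since 1594 < 2522, 2522 is deficient.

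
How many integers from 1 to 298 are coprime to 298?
148

298 = 2 × 149
φ(n) = n × ∏(1 - 1/p) for each prime p dividing n
φ(298) = 298 × (1 - 1/2) × (1 - 1/149) = 148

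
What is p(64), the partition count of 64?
1741630

p(n) counts ways to write n as a sum of positive integers (order ignored).
Euler's pentagonal recurrence: p(k) = p(k-1) + p(k-2) - p(k-5) - p(k-7) + p(k-12) + p(k-15) - ... (offsets j(3j∓1)/2, signs ++--, p(0)=1, p(<0)=0).
DP table for k = 0..63: p(0)=1, p(1)=1, p(2)=2, p(3)=3, p(4)=5, p(5)=7, p(6)=11, p(7)=15, p(8)=22, p(9)=30, p(10)=42, p(11)=56, p(12)=77, p(13)=101, p(14)=135, p(15)=176, p(16)=231, p(17)=297, p(18)=385, p(19)=490, p(20)=627, p(21)=792, p(22)=1002, p(23)=1255, p(24)=1575, p(25)=1958, p(26)=2436, p(27)=3010, p(28)=3718, p(29)=4565, p(30)=5604, p(31)=6842, p(32)=8349, p(33)=10143, p(34)=12310, p(35)=14883, p(36)=17977, p(37)=21637, p(38)=26015, p(39)=31185, p(40)=37338, p(41)=44583, p(42)=53174, p(43)=63261, p(44)=75175, p(45)=89134, p(46)=105558, p(47)=124754, p(48)=147273, p(49)=173525, p(50)=204226, p(51)=239943, p(52)=281589, p(53)=329931, p(54)=386155, p(55)=451276, p(56)=526823, p(57)=614154, p(58)=715220, p(59)=831820, p(60)=966467, p(61)=1121505, p(62)=1300156, p(63)=1505499.
Final step: p(64) = p(63) + p(62) - p(59) - p(57) + p(52) + p(49) - p(42) - p(38) + p(29) + p(24) - p(13) - p(7)
= 1505499 + 1300156 - 831820 - 614154 + 281589 + 173525 - 53174 - 26015 + 4565 + 1575 - 101 - 15
= 1741630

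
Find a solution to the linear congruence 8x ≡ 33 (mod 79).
x ≡ 14 (mod 79)

gcd(8, 79) = 1, which divides 33, so solutions exist.
Find 8^(-1) mod 79 by the extended Euclidean algorithm:
79 = 9 × 8 + 7  ⟹  7 = (1)·79 + (-9)·8
8 = 1 × 7 + 1  ⟹  1 = (-1)·79 + (10)·8
So (10)·8 ≡ 1 (mod 79), i.e. 8^(-1) ≡ 10 (mod 79).
x ≡ 10 × 33 = 330 ≡ 14 (mod 79).
Check: 8 × 14 = 112 ≡ 33 (mod 79).
Unique solution: x ≡ 14 (mod 79)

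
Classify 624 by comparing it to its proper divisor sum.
abundant

Proper divisors of 624: sum = 1 + 2 + 3 + 4 + 6 + 8 + 12 + 13 + ... + 104 + 156 + 208 + 312 (19 divisors) = 1112
Since 1112 > 624, 624 is abundant.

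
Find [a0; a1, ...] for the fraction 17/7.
[2; 2, 3]

Euclidean algorithm steps:
17 = 2 × 7 + 3
7 = 2 × 3 + 1
3 = 3 × 1 + 0
Continued fraction: [2; 2, 3]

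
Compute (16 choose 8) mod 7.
4

Using Lucas' theorem:
Write n=16 and k=8 in base 7:
n in base 7: [2, 2]
k in base 7: [1, 1]
C(16,8) mod 7 = ∏ C(n_i, k_i) mod 7
Digit binomials (mod 7): C(2,1) = 2; C(2,1) = 2
Product: 2 × 2 = 4 ≡ 4 (mod 7)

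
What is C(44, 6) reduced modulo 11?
0

Using Lucas' theorem:
Write n=44 and k=6 in base 11:
n in base 11: [4, 0]
k in base 11: [0, 6]
C(44,6) mod 11 = ∏ C(n_i, k_i) mod 11
Digit binomials (mod 11): C(4,0) = 1; C(0,6) = 0 (k_i > n_i)
Product: 1 × 0 = 0 ≡ 0 (mod 11)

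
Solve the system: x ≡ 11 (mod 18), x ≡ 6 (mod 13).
227

Using Chinese Remainder Theorem:
M = 18 × 13 = 234
M1 = 13, M2 = 18
y1 = 13^(-1) mod 18 = 7
y2 = 18^(-1) mod 13 = 8
x = (11×13×7 + 6×18×8) mod 234 = 227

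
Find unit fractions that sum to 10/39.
1/4 + 1/156

Greedy algorithm:
10/39: ceiling(39/10) = 4, use 1/4
1/156: ceiling(156/1) = 156, use 1/156
Result: 10/39 = 1/4 + 1/156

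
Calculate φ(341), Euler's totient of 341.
300

341 = 11 × 31
φ(n) = n × ∏(1 - 1/p) for each prime p dividing n
φ(341) = 341 × (1 - 1/11) × (1 - 1/31) = 300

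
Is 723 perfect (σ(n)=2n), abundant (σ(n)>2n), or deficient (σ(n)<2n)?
deficient

Proper divisors of 723: sum = 1 + 3 + 241 = 245
Since 245 < 723, 723 is deficient.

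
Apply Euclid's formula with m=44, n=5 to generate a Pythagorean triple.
(1911, 440, 1961)

Euclid's formula: a = m² - n², b = 2mn, c = m² + n²
m = 44, n = 5
a = 44² - 5² = 1936 - 25 = 1911
b = 2 × 44 × 5 = 440
c = 44² + 5² = 1936 + 25 = 1961
Verification: 1911² + 440² = 3651921 + 193600 = 3845521 = 1961² ✓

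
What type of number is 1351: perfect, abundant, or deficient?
deficient

Proper divisors of 1351: sum = 1 + 7 + 193 = 201
Since 201 < 1351, 1351 is deficient.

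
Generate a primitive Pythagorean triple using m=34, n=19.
(795, 1292, 1517)

Euclid's formula: a = m² - n², b = 2mn, c = m² + n²
m = 34, n = 19
a = 34² - 19² = 1156 - 361 = 795
b = 2 × 34 × 19 = 1292
c = 34² + 19² = 1156 + 361 = 1517
Verification: 795² + 1292² = 632025 + 1669264 = 2301289 = 1517² ✓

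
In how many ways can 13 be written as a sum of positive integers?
101

p(n) counts ways to write n as a sum of positive integers (order ignored).
Euler's pentagonal recurrence: p(k) = p(k-1) + p(k-2) - p(k-5) - p(k-7) + p(k-12) + p(k-15) - ... (offsets j(3j∓1)/2, signs ++--, p(0)=1, p(<0)=0).
DP table for k = 0..12: p(0)=1, p(1)=1, p(2)=2, p(3)=3, p(4)=5, p(5)=7, p(6)=11, p(7)=15, p(8)=22, p(9)=30, p(10)=42, p(11)=56, p(12)=77.
Final step: p(13) = p(12) + p(11) - p(8) - p(6) + p(1)
= 77 + 56 - 22 - 11 + 1
= 101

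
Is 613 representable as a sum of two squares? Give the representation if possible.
17² + 18² (a=17, b=18)

Factorization: 613 = 613
By Fermat: n is sum of two squares iff every prime p ≡ 3 (mod 4) appears to even power.
All primes ≡ 3 (mod 4) appear to even power.
Search a = 0, 1, 2, … for 613 - a² a perfect square: first hit at a = 17: 613 - 289 = 324 = 18².
613 = 17² + 18² = 289 + 324 ✓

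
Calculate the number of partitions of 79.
13848650

p(n) counts ways to write n as a sum of positive integers (order ignored).
Euler's pentagonal recurrence: p(k) = p(k-1) + p(k-2) - p(k-5) - p(k-7) + p(k-12) + p(k-15) - ... (offsets j(3j∓1)/2, signs ++--, p(0)=1, p(<0)=0).
DP table for k = 0..78: p(0)=1, p(1)=1, p(2)=2, p(3)=3, p(4)=5, p(5)=7, p(6)=11, p(7)=15, p(8)=22, p(9)=30, p(10)=42, p(11)=56, p(12)=77, p(13)=101, p(14)=135, p(15)=176, p(16)=231, p(17)=297, p(18)=385, p(19)=490, p(20)=627, p(21)=792, p(22)=1002, p(23)=1255, p(24)=1575, p(25)=1958, p(26)=2436, p(27)=3010, p(28)=3718, p(29)=4565, p(30)=5604, p(31)=6842, p(32)=8349, p(33)=10143, p(34)=12310, p(35)=14883, p(36)=17977, p(37)=21637, p(38)=26015, p(39)=31185, p(40)=37338, p(41)=44583, p(42)=53174, p(43)=63261, p(44)=75175, p(45)=89134, p(46)=105558, p(47)=124754, p(48)=147273, p(49)=173525, p(50)=204226, p(51)=239943, p(52)=281589, p(53)=329931, p(54)=386155, p(55)=451276, p(56)=526823, p(57)=614154, p(58)=715220, p(59)=831820, p(60)=966467, p(61)=1121505, p(62)=1300156, p(63)=1505499, p(64)=1741630, p(65)=2012558, p(66)=2323520, p(67)=2679689, p(68)=3087735, p(69)=3554345, p(70)=4087968, p(71)=4697205, p(72)=5392783, p(73)=6185689, p(74)=7089500, p(75)=8118264, p(76)=9289091, p(77)=10619863, p(78)=12132164.
Final step: p(79) = p(78) + p(77) - p(74) - p(72) + p(67) + p(64) - p(57) - p(53) + p(44) + p(39) - p(28) - p(22) + p(9) + p(2)
= 12132164 + 10619863 - 7089500 - 5392783 + 2679689 + 1741630 - 614154 - 329931 + 75175 + 31185 - 3718 - 1002 + 30 + 2
= 13848650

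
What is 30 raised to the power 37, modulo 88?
24

Repeated squaring. Binary of 37 = 100101.
30^1 ≡ 30 (mod 88); 30^2 ≡ 20 (mod 88); 30^4 ≡ 48 (mod 88); 30^8 ≡ 16 (mod 88); 30^16 ≡ 80 (mod 88); 30^32 ≡ 64 (mod 88)
30^37 = 30^1 × 30^4 × 30^32 ≡ 24 (mod 88)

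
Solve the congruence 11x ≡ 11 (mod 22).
x ≡ 1 (mod 2)

gcd(11, 22) = 11, which divides 11, so solutions exist.
Divide through by 11: x ≡ 1 (mod 2).
The coefficient of x is now 1, so x ≡ 1 (mod 2).
Check: 11 × 1 = 11 ≡ 11 (mod 22).
x ≡ 1 (mod 2), giving 11 solutions mod 22.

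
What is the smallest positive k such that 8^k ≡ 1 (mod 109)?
12

109 is prime, so ord(8) divides φ(109) = 108.
Divisors of 108: 1, 2, 3, 4, 6, 9, 12, 18, 27, 36, 54, 108.
Repeated squaring: 8^1 ≡ 8, 8^2 ≡ 64, 8^4 ≡ 63, 8^8 ≡ 45, 8^16 ≡ 63, 8^32 ≡ 45, 8^64 ≡ 63 (mod 109).
Test 8^d mod 109 for each divisor d in increasing order:
8^1 ≡ 8
8^2 ≡ 64
8^3 = 8^2·8^1 ≡ 76
8^4 ≡ 63
8^6 = 8^4·8^2 ≡ 108
8^9 = 8^8·8^1 ≡ 33
8^12 = 8^8·8^4 ≡ 1  ← first divisor giving 1
The order is 12.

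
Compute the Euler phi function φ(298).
148

298 = 2 × 149
φ(n) = n × ∏(1 - 1/p) for each prime p dividing n
φ(298) = 298 × (1 - 1/2) × (1 - 1/149) = 148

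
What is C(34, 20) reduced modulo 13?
3

Using Lucas' theorem:
Write n=34 and k=20 in base 13:
n in base 13: [2, 8]
k in base 13: [1, 7]
C(34,20) mod 13 = ∏ C(n_i, k_i) mod 13
Digit binomials (mod 13): C(2,1) = 2; C(8,7) = 8
Product: 2 × 8 = 16 ≡ 3 (mod 13)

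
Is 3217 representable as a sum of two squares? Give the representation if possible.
9² + 56² (a=9, b=56)

Factorization: 3217 = 3217
By Fermat: n is sum of two squares iff every prime p ≡ 3 (mod 4) appears to even power.
All primes ≡ 3 (mod 4) appear to even power.
Search a = 0, 1, 2, … for 3217 - a² a perfect square: first hit at a = 9: 3217 - 81 = 3136 = 56².
3217 = 9² + 56² = 81 + 3136 ✓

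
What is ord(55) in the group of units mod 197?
98

197 is prime, so ord(55) divides φ(197) = 196.
Divisors of 196: 1, 2, 4, 7, 14, 28, 49, 98, 196.
Repeated squaring: 55^1 ≡ 55, 55^2 ≡ 70, 55^4 ≡ 172, 55^8 ≡ 34, 55^16 ≡ 171, 55^32 ≡ 85, 55^64 ≡ 133, 55^128 ≡ 156 (mod 197).
Test 55^d mod 197 for each divisor d in increasing order:
55^1 ≡ 55
55^2 ≡ 70
55^4 ≡ 172
55^7 = 55^4·55^2·55^1 ≡ 83
55^14 = 55^8·55^4·55^2 ≡ 191
55^28 = 55^16·55^8·55^4 ≡ 36
55^49 = 55^32·55^16·55^1 ≡ 196
55^98 = 55^64·55^32·55^2 ≡ 1  ← first divisor giving 1
The order is 98.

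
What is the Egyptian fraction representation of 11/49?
1/5 + 1/41 + 1/10045

Greedy algorithm:
11/49: ceiling(49/11) = 5, use 1/5
6/245: ceiling(245/6) = 41, use 1/41
1/10045: ceiling(10045/1) = 10045, use 1/10045
Result: 11/49 = 1/5 + 1/41 + 1/10045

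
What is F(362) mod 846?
55

Matrix identity: Q^n = [[F_(n+1), F_n], [F_n, F_(n-1)]] with Q = [[1,1],[1,0]].
n = 362 = 101101010₂. Square-and-multiply, entries mod 846:
Q^1 = [[1,1],[1,0]]
Q^2 = (Q^1)² = [[2,1],[1,1]]
Q^5 = (Q^2)²·Q = [[8,5],[5,3]]
Q^11 = (Q^5)²·Q = [[144,89],[89,55]]
Q^22 = (Q^11)² = [[739,791],[791,794]]
Q^45 = (Q^22)²·Q = [[377,92],[92,285]]
Q^90 = (Q^45)² = [[5,838],[838,13]]
Q^181 = (Q^90)²·Q = [[791,89],[89,702]]
Q^362 = (Q^181)² = [[794,55],[55,739]]
F_362 mod 846 = Q^362[0][1] = 55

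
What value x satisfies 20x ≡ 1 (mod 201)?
191

gcd(20, 201) = 1, so the inverse exists.
Extended Euclidean algorithm on (201, 20):
201 = 10 × 20 + 1  ⟹  1 = (1)·201 + (-10)·20
So (-10)·20 ≡ 1 (mod 201), i.e. 20^(-1) ≡ -10 ≡ 191 (mod 201).
Check: 20 × 191 = 3820 ≡ 1 (mod 201)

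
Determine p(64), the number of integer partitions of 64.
1741630

p(n) counts ways to write n as a sum of positive integers (order ignored).
Euler's pentagonal recurrence: p(k) = p(k-1) + p(k-2) - p(k-5) - p(k-7) + p(k-12) + p(k-15) - ... (offsets j(3j∓1)/2, signs ++--, p(0)=1, p(<0)=0).
DP table for k = 0..63: p(0)=1, p(1)=1, p(2)=2, p(3)=3, p(4)=5, p(5)=7, p(6)=11, p(7)=15, p(8)=22, p(9)=30, p(10)=42, p(11)=56, p(12)=77, p(13)=101, p(14)=135, p(15)=176, p(16)=231, p(17)=297, p(18)=385, p(19)=490, p(20)=627, p(21)=792, p(22)=1002, p(23)=1255, p(24)=1575, p(25)=1958, p(26)=2436, p(27)=3010, p(28)=3718, p(29)=4565, p(30)=5604, p(31)=6842, p(32)=8349, p(33)=10143, p(34)=12310, p(35)=14883, p(36)=17977, p(37)=21637, p(38)=26015, p(39)=31185, p(40)=37338, p(41)=44583, p(42)=53174, p(43)=63261, p(44)=75175, p(45)=89134, p(46)=105558, p(47)=124754, p(48)=147273, p(49)=173525, p(50)=204226, p(51)=239943, p(52)=281589, p(53)=329931, p(54)=386155, p(55)=451276, p(56)=526823, p(57)=614154, p(58)=715220, p(59)=831820, p(60)=966467, p(61)=1121505, p(62)=1300156, p(63)=1505499.
Final step: p(64) = p(63) + p(62) - p(59) - p(57) + p(52) + p(49) - p(42) - p(38) + p(29) + p(24) - p(13) - p(7)
= 1505499 + 1300156 - 831820 - 614154 + 281589 + 173525 - 53174 - 26015 + 4565 + 1575 - 101 - 15
= 1741630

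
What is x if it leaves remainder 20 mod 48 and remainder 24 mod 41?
1172

Using Chinese Remainder Theorem:
M = 48 × 41 = 1968
M1 = 41, M2 = 48
y1 = 41^(-1) mod 48 = 41
y2 = 48^(-1) mod 41 = 6
x = (20×41×41 + 24×48×6) mod 1968 = 1172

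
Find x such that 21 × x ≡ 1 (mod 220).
21

gcd(21, 220) = 1, so the inverse exists.
Extended Euclidean algorithm on (220, 21):
220 = 10 × 21 + 10  ⟹  10 = (1)·220 + (-10)·21
21 = 2 × 10 + 1  ⟹  1 = (-2)·220 + (21)·21
So (21)·21 ≡ 1 (mod 220), i.e. 21^(-1) ≡ 21 (mod 220).
Check: 21 × 21 = 441 ≡ 1 (mod 220)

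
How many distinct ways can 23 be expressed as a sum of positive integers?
1255

p(n) counts ways to write n as a sum of positive integers (order ignored).
Euler's pentagonal recurrence: p(k) = p(k-1) + p(k-2) - p(k-5) - p(k-7) + p(k-12) + p(k-15) - ... (offsets j(3j∓1)/2, signs ++--, p(0)=1, p(<0)=0).
DP table for k = 0..22: p(0)=1, p(1)=1, p(2)=2, p(3)=3, p(4)=5, p(5)=7, p(6)=11, p(7)=15, p(8)=22, p(9)=30, p(10)=42, p(11)=56, p(12)=77, p(13)=101, p(14)=135, p(15)=176, p(16)=231, p(17)=297, p(18)=385, p(19)=490, p(20)=627, p(21)=792, p(22)=1002.
Final step: p(23) = p(22) + p(21) - p(18) - p(16) + p(11) + p(8) - p(1)
= 1002 + 792 - 385 - 231 + 56 + 22 - 1
= 1255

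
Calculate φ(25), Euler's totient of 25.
20

25 = 5^2
φ(n) = n × ∏(1 - 1/p) for each prime p dividing n
φ(25) = 25 × (1 - 1/5) = 20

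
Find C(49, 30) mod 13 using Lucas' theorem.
6

Using Lucas' theorem:
Write n=49 and k=30 in base 13:
n in base 13: [3, 10]
k in base 13: [2, 4]
C(49,30) mod 13 = ∏ C(n_i, k_i) mod 13
Digit binomials (mod 13): C(3,2) = 3; C(10,4) = 210 ≡ 2
Product: 3 × 2 = 6 ≡ 6 (mod 13)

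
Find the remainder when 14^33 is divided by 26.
14

Repeated squaring. Binary of 33 = 100001.
14^1 ≡ 14 (mod 26); 14^2 ≡ 14 (mod 26); 14^4 ≡ 14 (mod 26); 14^8 ≡ 14 (mod 26); 14^16 ≡ 14 (mod 26); 14^32 ≡ 14 (mod 26)
14^33 = 14^1 × 14^32 ≡ 14 (mod 26)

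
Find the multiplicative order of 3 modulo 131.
65

131 is prime, so ord(3) divides φ(131) = 130.
Divisors of 130: 1, 2, 5, 10, 13, 26, 65, 130.
Repeated squaring: 3^1 ≡ 3, 3^2 ≡ 9, 3^4 ≡ 81, 3^8 ≡ 11, 3^16 ≡ 121, 3^32 ≡ 100, 3^64 ≡ 44, 3^128 ≡ 102 (mod 131).
Test 3^d mod 131 for each divisor d in increasing order:
3^1 ≡ 3
3^2 ≡ 9
3^5 = 3^4·3^1 ≡ 112
3^10 = 3^8·3^2 ≡ 99
3^13 = 3^8·3^4·3^1 ≡ 53
3^26 = 3^16·3^8·3^2 ≡ 58
3^65 = 3^64·3^1 ≡ 1  ← first divisor giving 1
The order is 65.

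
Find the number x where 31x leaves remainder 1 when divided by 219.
106

gcd(31, 219) = 1, so the inverse exists.
Extended Euclidean algorithm on (219, 31):
219 = 7 × 31 + 2  ⟹  2 = (1)·219 + (-7)·31
31 = 15 × 2 + 1  ⟹  1 = (-15)·219 + (106)·31
So (106)·31 ≡ 1 (mod 219), i.e. 31^(-1) ≡ 106 (mod 219).
Check: 31 × 106 = 3286 ≡ 1 (mod 219)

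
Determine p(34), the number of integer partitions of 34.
12310

p(n) counts ways to write n as a sum of positive integers (order ignored).
Euler's pentagonal recurrence: p(k) = p(k-1) + p(k-2) - p(k-5) - p(k-7) + p(k-12) + p(k-15) - ... (offsets j(3j∓1)/2, signs ++--, p(0)=1, p(<0)=0).
DP table for k = 0..33: p(0)=1, p(1)=1, p(2)=2, p(3)=3, p(4)=5, p(5)=7, p(6)=11, p(7)=15, p(8)=22, p(9)=30, p(10)=42, p(11)=56, p(12)=77, p(13)=101, p(14)=135, p(15)=176, p(16)=231, p(17)=297, p(18)=385, p(19)=490, p(20)=627, p(21)=792, p(22)=1002, p(23)=1255, p(24)=1575, p(25)=1958, p(26)=2436, p(27)=3010, p(28)=3718, p(29)=4565, p(30)=5604, p(31)=6842, p(32)=8349, p(33)=10143.
Final step: p(34) = p(33) + p(32) - p(29) - p(27) + p(22) + p(19) - p(12) - p(8)
= 10143 + 8349 - 4565 - 3010 + 1002 + 490 - 77 - 22
= 12310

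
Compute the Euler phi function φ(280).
96

280 = 2^3 × 5 × 7
φ(n) = n × ∏(1 - 1/p) for each prime p dividing n
φ(280) = 280 × (1 - 1/2) × (1 - 1/5) × (1 - 1/7) = 96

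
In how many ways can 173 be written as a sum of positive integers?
362326859895

p(n) counts ways to write n as a sum of positive integers (order ignored).
Euler's pentagonal recurrence: p(k) = p(k-1) + p(k-2) - p(k-5) - p(k-7) + p(k-12) + p(k-15) - ... (offsets j(3j∓1)/2, signs ++--, p(0)=1, p(<0)=0).
DP table for k = 0..172: p(0)=1, p(1)=1, p(2)=2, p(3)=3, p(4)=5, p(5)=7, p(6)=11, p(7)=15, p(8)=22, p(9)=30, p(10)=42, p(11)=56, p(12)=77, p(13)=101, p(14)=135, p(15)=176, p(16)=231, p(17)=297, p(18)=385, p(19)=490, p(20)=627, p(21)=792, p(22)=1002, p(23)=1255, p(24)=1575, p(25)=1958, p(26)=2436, p(27)=3010, p(28)=3718, p(29)=4565, p(30)=5604, p(31)=6842, p(32)=8349, p(33)=10143, p(34)=12310, p(35)=14883, p(36)=17977, p(37)=21637, p(38)=26015, p(39)=31185, p(40)=37338, p(41)=44583, p(42)=53174, p(43)=63261, p(44)=75175, p(45)=89134, p(46)=105558, p(47)=124754, p(48)=147273, p(49)=173525, p(50)=204226, p(51)=239943, p(52)=281589, p(53)=329931, p(54)=386155, p(55)=451276, p(56)=526823, p(57)=614154, p(58)=715220, p(59)=831820, p(60)=966467, p(61)=1121505, p(62)=1300156, p(63)=1505499, p(64)=1741630, p(65)=2012558, p(66)=2323520, p(67)=2679689, p(68)=3087735, p(69)=3554345, p(70)=4087968, p(71)=4697205, p(72)=5392783, p(73)=6185689, p(74)=7089500, p(75)=8118264, p(76)=9289091, p(77)=10619863, p(78)=12132164, p(79)=13848650, p(80)=15796476, p(81)=18004327, p(82)=20506255, p(83)=23338469, p(84)=26543660, p(85)=30167357, p(86)=34262962, p(87)=38887673, p(88)=44108109, p(89)=49995925, p(90)=56634173, p(91)=64112359, p(92)=72533807, p(93)=82010177, p(94)=92669720, p(95)=104651419, p(96)=118114304, p(97)=133230930, p(98)=150198136, p(99)=169229875, p(100)=190569292, p(101)=214481126, p(102)=241265379, p(103)=271248950, p(104)=304801365, p(105)=342325709, p(106)=384276336, p(107)=431149389, p(108)=483502844, p(109)=541946240, p(110)=607163746, p(111)=679903203, p(112)=761002156, p(113)=851376628, p(114)=952050665, p(115)=1064144451, p(116)=1188908248, p(117)=1327710076, p(118)=1482074143, p(119)=1653668665, p(120)=1844349560, p(121)=2056148051, p(122)=2291320912, p(123)=2552338241, p(124)=2841940500, p(125)=3163127352, p(126)=3519222692, p(127)=3913864295, p(128)=4351078600, p(129)=4835271870, p(130)=5371315400, p(131)=5964539504, p(132)=6620830889, p(133)=7346629512, p(134)=8149040695, p(135)=9035836076, p(136)=10015581680, p(137)=11097645016, p(138)=12292341831, p(139)=13610949895, p(140)=15065878135, p(141)=16670689208, p(142)=18440293320, p(143)=20390982757, p(144)=22540654445, p(145)=24908858009, p(146)=27517052599, p(147)=30388671978, p(148)=33549419497, p(149)=37027355200, p(150)=40853235313, p(151)=45060624582, p(152)=49686288421, p(153)=54770336324, p(154)=60356673280, p(155)=66493182097, p(156)=73232243759, p(157)=80630964769, p(158)=88751778802, p(159)=97662728555, p(160)=107438159466, p(161)=118159068427, p(162)=129913904637, p(163)=142798995930, p(164)=156919475295, p(165)=172389800255, p(166)=189334822579, p(167)=207890420102, p(168)=228204732751, p(169)=250438925115, p(170)=274768617130, p(171)=301384802048, p(172)=330495499613.
Final step: p(173) = p(172) + p(171) - p(168) - p(166) + p(161) + p(158) - p(151) - p(147) + p(138) + p(133) - p(122) - p(116) + p(103) + p(96) - p(81) - p(73) + p(56) + p(47) - p(28) - p(18)
= 330495499613 + 301384802048 - 228204732751 - 189334822579 + 118159068427 + 88751778802 - 45060624582 - 30388671978 + 12292341831 + 7346629512 - 2291320912 - 1188908248 + 271248950 + 118114304 - 18004327 - 6185689 + 526823 + 124754 - 3718 - 385
= 362326859895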